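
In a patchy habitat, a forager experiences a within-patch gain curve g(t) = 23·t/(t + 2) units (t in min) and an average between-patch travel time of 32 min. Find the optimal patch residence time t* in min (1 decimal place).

By the marginal value theorem, leave when the instantaneous gain rate g'(t) equals the habitat-wide average g(t)/(T + t).
g'(t) = 23·2/(t + 2)². Setting 23·2/(t+2)² = 23t/[(t+2)(32+t)] gives 2(32+t) = t(t+2), so t² = 2×32 = 64.
t* = √64 = 8 min.

8.0 min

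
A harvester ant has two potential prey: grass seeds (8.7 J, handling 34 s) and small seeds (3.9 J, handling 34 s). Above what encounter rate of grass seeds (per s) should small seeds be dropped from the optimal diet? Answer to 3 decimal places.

0.024 per s

At the threshold, the rate on grass seeds alone equals the profitability of small seeds: λ·8.7/(1 + λ·34) = 3.9/34 = 0.1147.
Rearranging, λ(8.7 − 0.1147×34) = 0.1147, so λ = 0.1147/4.8 = 0.0239 per s.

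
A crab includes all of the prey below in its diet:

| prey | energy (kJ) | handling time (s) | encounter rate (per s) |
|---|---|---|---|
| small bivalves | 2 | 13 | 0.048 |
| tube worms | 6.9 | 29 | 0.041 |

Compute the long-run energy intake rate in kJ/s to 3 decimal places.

0.135 kJ/s

Energy encountered per unit search time: 0.048×2 + 0.041×6.9 = 0.3789 kJ/s.
Handling time per unit search time: 0.048×13 + 0.041×29 = 1.813.
Rate = 0.3789/(1 + 1.813) = 0.1347 kJ/s.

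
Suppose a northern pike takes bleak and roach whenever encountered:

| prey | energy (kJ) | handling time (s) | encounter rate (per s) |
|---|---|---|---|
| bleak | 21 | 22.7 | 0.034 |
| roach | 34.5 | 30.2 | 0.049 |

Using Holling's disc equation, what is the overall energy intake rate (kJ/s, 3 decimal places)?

Energy encountered per unit search time: 0.034×21 + 0.049×34.5 = 2.405 kJ/s.
Handling time per unit search time: 0.034×22.7 + 0.049×30.2 = 2.252.
Rate = 2.405/(1 + 2.252) = 0.7395 kJ/s.

0.739 kJ/s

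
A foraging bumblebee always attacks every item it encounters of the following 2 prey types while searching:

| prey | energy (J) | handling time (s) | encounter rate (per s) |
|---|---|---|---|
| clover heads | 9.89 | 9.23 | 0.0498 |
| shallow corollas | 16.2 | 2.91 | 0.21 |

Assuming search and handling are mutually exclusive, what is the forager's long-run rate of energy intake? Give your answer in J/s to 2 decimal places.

R = (0.0498×9.89 + 0.21×16.2) / (1 + 0.0498×9.23 + 0.21×2.91) = 3.895/2.071 = 1.881 J/s.

1.88 J/s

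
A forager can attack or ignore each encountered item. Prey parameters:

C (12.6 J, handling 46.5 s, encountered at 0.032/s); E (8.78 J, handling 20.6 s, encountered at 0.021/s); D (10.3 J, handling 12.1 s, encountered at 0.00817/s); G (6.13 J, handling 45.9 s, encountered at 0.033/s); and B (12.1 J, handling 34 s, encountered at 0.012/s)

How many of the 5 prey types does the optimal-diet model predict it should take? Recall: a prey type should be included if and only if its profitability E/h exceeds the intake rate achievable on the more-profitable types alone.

4

E/h in descending order: D 0.851, E 0.426, B 0.356, C 0.271, G 0.134 J/s. The optimal diet is the largest prefix of this list for which every included type satisfies E_i/h_i > R on the types above it.
Rate on top 1: 0.07658. E: 0.426 > 0.07658 → include.
Rate on top 2: 0.1753. B: 0.356 > 0.1753 → include.
Rate on top 3: 0.2133. C: 0.271 > 0.2133 → include.
Rate on top 4: 0.2383. G: 0.134 < 0.2383 → exclude; stop.
Optimal diet: D, E, B, C — 4 of 5 types.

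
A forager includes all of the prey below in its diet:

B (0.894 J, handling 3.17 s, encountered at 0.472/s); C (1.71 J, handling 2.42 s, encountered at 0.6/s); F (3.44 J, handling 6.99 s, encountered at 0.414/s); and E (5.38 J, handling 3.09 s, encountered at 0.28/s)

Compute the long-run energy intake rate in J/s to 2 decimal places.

Energy encountered per unit search time: 0.472×0.894 + 0.6×1.71 + 0.414×3.44 + 0.28×5.38 = 4.379 J/s.
Handling time per unit search time: 0.472×3.17 + 0.6×2.42 + 0.414×6.99 + 0.28×3.09 = 6.707.
Rate = 4.379/(1 + 6.707) = 0.5681 J/s.

0.57 J/s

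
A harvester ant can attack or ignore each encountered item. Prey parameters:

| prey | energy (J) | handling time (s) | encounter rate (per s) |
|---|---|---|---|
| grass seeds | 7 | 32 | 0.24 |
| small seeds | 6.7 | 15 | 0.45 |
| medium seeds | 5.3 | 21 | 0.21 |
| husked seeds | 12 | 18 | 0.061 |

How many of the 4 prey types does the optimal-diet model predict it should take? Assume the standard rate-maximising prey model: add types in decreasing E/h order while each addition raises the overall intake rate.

Rank by E/h (J/s): husked seeds 0.667, small seeds 0.447, medium seeds 0.252, grass seeds 0.219. Include each in turn until the next type's E/h falls below the running intake rate.
Rate on top 1: 0.3489. small seeds: 0.447 > 0.3489 → include.
Rate on top 2: 0.4235. medium seeds: 0.252 < 0.4235 → exclude; stop.
Optimal diet: husked seeds, small seeds — 2 of 4 types.

2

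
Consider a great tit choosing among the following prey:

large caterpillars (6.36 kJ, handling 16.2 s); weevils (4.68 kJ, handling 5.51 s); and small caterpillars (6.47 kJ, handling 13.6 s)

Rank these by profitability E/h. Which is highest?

In descending order of E/h:
weevils: 4.68/5.51 = 0.849 kJ/s
small caterpillars: 6.47/13.6 = 0.476 kJ/s
large caterpillars: 6.36/16.2 = 0.393 kJ/s

weevils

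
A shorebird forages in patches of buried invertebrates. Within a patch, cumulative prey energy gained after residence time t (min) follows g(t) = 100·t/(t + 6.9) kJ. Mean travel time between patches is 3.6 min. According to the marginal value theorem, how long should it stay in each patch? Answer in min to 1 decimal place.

5.0 min

Optimal t* satisfies g'(t*) = g(t*)/(T + t*).
g'(t) = 100·6.9/(t + 6.9)². Setting 100·6.9/(t+6.9)² = 100t/[(t+6.9)(3.6+t)] gives 6.9(3.6+t) = t(t+6.9), so t² = 6.9×3.6 = 24.84.
t* = √24.84 = 4.984 min.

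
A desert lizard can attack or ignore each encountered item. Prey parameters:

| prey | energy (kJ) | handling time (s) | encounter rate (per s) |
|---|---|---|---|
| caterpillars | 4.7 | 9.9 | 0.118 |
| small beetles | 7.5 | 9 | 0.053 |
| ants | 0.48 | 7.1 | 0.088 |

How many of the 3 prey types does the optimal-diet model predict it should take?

2

E/h in descending order: small beetles 0.833, caterpillars 0.475, ants 0.0676 kJ/s. The optimal diet is the largest prefix of this list for which every included type satisfies E_i/h_i > R on the types above it.
Rate on top 1: 0.2691. caterpillars: 0.475 > 0.2691 → include.
Rate on top 2: 0.3599. ants: 0.0676 < 0.3599 → exclude; stop.
Optimal diet: small beetles, caterpillars — 2 of 3 types.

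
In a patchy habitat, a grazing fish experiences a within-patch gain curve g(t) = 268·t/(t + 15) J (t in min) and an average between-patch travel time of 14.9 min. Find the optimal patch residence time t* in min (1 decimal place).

14.9 min

By the marginal value theorem, leave when the instantaneous gain rate g'(t) equals the habitat-wide average g(t)/(T + t).
g'(t) = 268·15/(t + 15)². Setting 268·15/(t+15)² = 268t/[(t+15)(14.9+t)] gives 15(14.9+t) = t(t+15), so t² = 15×14.9 = 223.5.
t* = √223.5 = 14.95 min.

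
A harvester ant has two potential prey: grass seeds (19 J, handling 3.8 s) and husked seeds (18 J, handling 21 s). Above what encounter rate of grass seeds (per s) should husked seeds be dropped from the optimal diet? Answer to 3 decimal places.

0.054 per s

At the threshold, the rate on grass seeds alone equals the profitability of husked seeds: λ·19/(1 + λ·3.8) = 18/21 = 0.8571.
Rearranging, λ(19 − 0.8571×3.8) = 0.8571, so λ = 0.8571/15.74 = 0.05445 per s.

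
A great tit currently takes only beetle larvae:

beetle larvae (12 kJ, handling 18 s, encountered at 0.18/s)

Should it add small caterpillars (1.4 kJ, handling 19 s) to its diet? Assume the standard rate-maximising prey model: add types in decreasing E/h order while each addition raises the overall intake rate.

On beetle larvae alone, R = ΣλE/(1+Σλh) = 2.16/4.24 = 0.5094 kJ/s.
small caterpillars: E/h = 1.4/19 = 0.07368 kJ/s.
Since 0.07368 < R, time spent handling small caterpillars is better spent searching.

No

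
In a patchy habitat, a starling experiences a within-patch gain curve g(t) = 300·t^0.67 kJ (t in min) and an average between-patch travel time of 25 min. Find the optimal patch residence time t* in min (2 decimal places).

50.76 min

By the marginal value theorem, leave when the instantaneous gain rate g'(t) equals the habitat-wide average g(t)/(T + t).
g'(t) = 0.67·300·t^-0.33. Setting 0.67·300·t^-0.33 = 300·t^0.67/(25+t) gives 0.67(25+t) = t, so 0.33·t = 0.67×25.
t* = 0.67×25/0.33 = 50.76 min.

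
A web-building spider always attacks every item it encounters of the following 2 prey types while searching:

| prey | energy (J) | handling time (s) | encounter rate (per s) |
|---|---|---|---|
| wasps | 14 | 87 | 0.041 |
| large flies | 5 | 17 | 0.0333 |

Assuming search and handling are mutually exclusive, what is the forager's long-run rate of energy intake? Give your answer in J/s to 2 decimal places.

R = Σλ_iE_i / (1 + Σλ_ih_i)
Numerator: 0.041×14 + 0.0333×5 = 0.7405
Denominator: 1 + 0.041×87 + 0.0333×17 = 5.133
R = 0.7405/5.133 = 0.1443 J/s

0.14 J/s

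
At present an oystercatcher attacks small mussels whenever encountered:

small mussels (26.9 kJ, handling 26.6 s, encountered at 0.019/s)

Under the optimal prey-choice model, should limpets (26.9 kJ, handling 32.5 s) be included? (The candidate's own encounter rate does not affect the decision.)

Yes

Intake rate on the current diet: R = (0.019×26.9) / (1 + 0.019×26.6) = 0.5111/1.505 = 0.3395 kJ/s.
Profitability of limpets: 26.9/32.5 = 0.8277 kJ/s.
Since 0.8277 > R, including limpets increases the long-run rate.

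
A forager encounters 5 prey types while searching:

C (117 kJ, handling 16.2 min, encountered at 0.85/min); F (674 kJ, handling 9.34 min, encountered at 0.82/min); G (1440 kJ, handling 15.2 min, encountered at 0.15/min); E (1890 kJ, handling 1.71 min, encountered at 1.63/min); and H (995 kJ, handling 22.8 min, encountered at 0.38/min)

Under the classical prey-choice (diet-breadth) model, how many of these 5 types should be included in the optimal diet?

E/h in descending order: E 1.11e+03, G 94.7, F 72.2, H 43.6, C 7.22 kJ/min. The optimal diet is the largest prefix of this list for which every included type satisfies E_i/h_i > R on the types above it.
Rate on top 1: 813.4. G: 94.7 < 813.4 → exclude; stop.
Optimal diet: E — 1 of 5 types.

1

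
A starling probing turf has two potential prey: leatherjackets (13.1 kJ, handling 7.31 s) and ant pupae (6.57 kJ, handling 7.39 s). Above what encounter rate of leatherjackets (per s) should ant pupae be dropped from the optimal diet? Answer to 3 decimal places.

Drop ant pupae once their profitability E₂/h₂ falls below the rate achievable on leatherjackets alone: E₂/h₂ = λE₁/(1 + λh₁).
Solve for λ: λE₁h₂ = E₂(1 + λh₁) → λ(E₁h₂ − E₂h₁) = E₂ → λ = E₂/(E₁h₂ − E₂h₁).
λ = 6.57/(13.1×7.39 − 6.57×7.31) = 6.57/48.78 = 0.1347 per s.

0.135 per s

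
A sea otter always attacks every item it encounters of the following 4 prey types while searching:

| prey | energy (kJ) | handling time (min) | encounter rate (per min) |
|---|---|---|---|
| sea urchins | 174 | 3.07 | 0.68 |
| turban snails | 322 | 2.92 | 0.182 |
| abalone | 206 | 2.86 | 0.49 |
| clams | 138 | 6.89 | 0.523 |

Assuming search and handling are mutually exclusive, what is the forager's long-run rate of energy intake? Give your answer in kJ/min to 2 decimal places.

R = Σλ_iE_i / (1 + Σλ_ih_i)
Numerator: 0.68×174 + 0.182×322 + 0.49×206 + 0.523×138 = 350
Denominator: 1 + 0.68×3.07 + 0.182×2.92 + 0.49×2.86 + 0.523×6.89 = 8.624
R = 350/8.624 = 40.59 kJ/min

40.59 kJ/min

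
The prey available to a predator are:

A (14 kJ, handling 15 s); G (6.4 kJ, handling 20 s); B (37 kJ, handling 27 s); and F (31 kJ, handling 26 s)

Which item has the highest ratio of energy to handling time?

B

Profitability E/h (kJ/s): A = 14/15 = 0.933, G = 6.4/20 = 0.32, B = 37/27 = 1.37, F = 31/26 = 1.19.
Ranked: B > F > A > G.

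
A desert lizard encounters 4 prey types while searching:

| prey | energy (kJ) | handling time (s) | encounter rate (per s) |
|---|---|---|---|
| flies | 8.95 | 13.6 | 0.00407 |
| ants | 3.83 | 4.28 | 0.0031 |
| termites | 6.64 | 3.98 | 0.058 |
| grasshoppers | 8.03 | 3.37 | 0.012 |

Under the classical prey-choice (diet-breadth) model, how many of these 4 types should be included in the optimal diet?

4

Profitabilities (E/h, kJ/s): grasshoppers 2.38, termites 1.67, ants 0.895, flies 0.658. Add prey in this order while the next type's profitability exceeds the intake rate on those already taken.
Rate on top 1: 0.09261. termites: 1.67 > 0.09261 → include.
Rate on top 2: 0.3787. ants: 0.895 > 0.3787 → include.
Rate on top 3: 0.3841. flies: 0.658 > 0.3841 → include.
Optimal diet: grasshoppers, termites, ants, flies — 4 of 4 types.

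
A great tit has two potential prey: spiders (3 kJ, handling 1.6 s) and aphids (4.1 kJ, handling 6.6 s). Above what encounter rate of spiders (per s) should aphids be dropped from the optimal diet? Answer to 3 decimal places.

The zero-one rule: include aphids iff E₂/h₂ > λE₁/(1+λh₁). Equality gives the switch point.
λE₁h₂ = E₂ + λE₂h₁ ⇒ λ = E₂/(E₁h₂ − E₂h₁) = 4.1/(19.8 − 6.56) = 0.3097 per s.

0.310 per s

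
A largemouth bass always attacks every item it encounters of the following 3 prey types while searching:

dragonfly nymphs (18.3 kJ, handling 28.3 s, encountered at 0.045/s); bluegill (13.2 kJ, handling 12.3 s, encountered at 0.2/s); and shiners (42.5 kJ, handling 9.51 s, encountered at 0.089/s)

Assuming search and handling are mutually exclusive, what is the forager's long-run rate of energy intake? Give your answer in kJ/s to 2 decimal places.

R = (0.045×18.3 + 0.2×13.2 + 0.089×42.5) / (1 + 0.045×28.3 + 0.2×12.3 + 0.089×9.51) = 7.246/5.58 = 1.299 kJ/s.

1.30 kJ/s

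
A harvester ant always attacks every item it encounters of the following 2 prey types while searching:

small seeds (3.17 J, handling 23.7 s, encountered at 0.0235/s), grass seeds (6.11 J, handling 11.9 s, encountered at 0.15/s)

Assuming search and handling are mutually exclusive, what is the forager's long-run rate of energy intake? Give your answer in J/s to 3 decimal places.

Energy encountered per unit search time: 0.0235×3.17 + 0.15×6.11 = 0.991 J/s.
Handling time per unit search time: 0.0235×23.7 + 0.15×11.9 = 2.342.
Rate = 0.991/(1 + 2.342) = 0.2965 J/s.

0.297 J/s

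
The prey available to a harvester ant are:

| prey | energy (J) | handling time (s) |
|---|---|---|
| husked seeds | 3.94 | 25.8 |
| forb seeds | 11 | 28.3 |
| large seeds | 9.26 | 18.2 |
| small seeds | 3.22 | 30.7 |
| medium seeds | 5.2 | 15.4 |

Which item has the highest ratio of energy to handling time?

In descending order of E/h:
large seeds: 9.26/18.2 = 0.509 J/s
forb seeds: 11/28.3 = 0.389 J/s
medium seeds: 5.2/15.4 = 0.338 J/s
husked seeds: 3.94/25.8 = 0.153 J/s
small seeds: 3.22/30.7 = 0.105 J/s

large seeds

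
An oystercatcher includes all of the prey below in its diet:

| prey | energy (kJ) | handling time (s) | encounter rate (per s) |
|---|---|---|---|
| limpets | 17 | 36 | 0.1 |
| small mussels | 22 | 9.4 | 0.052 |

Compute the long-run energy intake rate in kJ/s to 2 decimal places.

Energy encountered per unit search time: 0.1×17 + 0.052×22 = 2.844 kJ/s.
Handling time per unit search time: 0.1×36 + 0.052×9.4 = 4.089.
Rate = 2.844/(1 + 4.089) = 0.5589 kJ/s.

0.56 kJ/s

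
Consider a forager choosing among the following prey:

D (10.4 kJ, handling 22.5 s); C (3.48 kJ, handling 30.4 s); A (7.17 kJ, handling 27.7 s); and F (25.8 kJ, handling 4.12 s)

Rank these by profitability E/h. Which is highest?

F

Profitability E/h (kJ/s): D = 10.4/22.5 = 0.462, C = 3.48/30.4 = 0.114, A = 7.17/27.7 = 0.259, F = 25.8/4.12 = 6.26.
Ranked: F > D > A > C.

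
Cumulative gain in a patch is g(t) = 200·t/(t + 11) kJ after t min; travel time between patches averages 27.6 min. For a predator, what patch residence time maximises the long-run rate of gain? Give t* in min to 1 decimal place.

17.4 min

Optimal t* satisfies g'(t*) = g(t*)/(T + t*).
g'(t) = 200·11/(t + 11)². Setting 200·11/(t+11)² = 200t/[(t+11)(27.6+t)] gives 11(27.6+t) = t(t+11), so t² = 11×27.6 = 303.6.
t* = √303.6 = 17.42 min.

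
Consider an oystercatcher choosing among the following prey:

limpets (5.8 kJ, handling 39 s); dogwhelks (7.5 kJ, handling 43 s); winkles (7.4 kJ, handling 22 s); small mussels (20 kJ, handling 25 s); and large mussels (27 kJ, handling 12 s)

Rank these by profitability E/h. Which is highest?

Profitability E/h (kJ/s): limpets = 5.8/39 = 0.149, dogwhelks = 7.5/43 = 0.174, winkles = 7.4/22 = 0.336, small mussels = 20/25 = 0.8, large mussels = 27/12 = 2.25.
Ranked: large mussels > small mussels > winkles > dogwhelks > limpets.

large mussels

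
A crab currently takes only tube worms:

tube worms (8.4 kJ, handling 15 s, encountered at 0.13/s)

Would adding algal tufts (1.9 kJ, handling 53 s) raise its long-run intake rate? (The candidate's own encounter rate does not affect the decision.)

No

Intake rate on the current diet: R = (0.13×8.4) / (1 + 0.13×15) = 1.092/2.95 = 0.3702 kJ/s.
algal tufts: E/h = 1.9/53 = 0.03585 kJ/s.
0.03585 < 0.3702, so adding algal tufts would lower the average — exclude it.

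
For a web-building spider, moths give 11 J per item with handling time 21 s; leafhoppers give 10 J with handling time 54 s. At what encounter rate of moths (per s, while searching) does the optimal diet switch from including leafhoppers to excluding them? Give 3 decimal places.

At the threshold, the rate on moths alone equals the profitability of leafhoppers: λ·11/(1 + λ·21) = 10/54 = 0.1852.
Rearranging, λ(11 − 0.1852×21) = 0.1852, so λ = 0.1852/7.111 = 0.02604 per s.

0.026 per s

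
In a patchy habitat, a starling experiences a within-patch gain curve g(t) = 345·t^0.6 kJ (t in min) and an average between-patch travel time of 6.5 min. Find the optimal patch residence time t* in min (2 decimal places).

Maximise g(t)/(T+t): set derivative to zero → g'(t)(T+t) = g(t).
g'(t) = 0.6·345·t^-0.4. Setting 0.6·345·t^-0.4 = 345·t^0.6/(6.5+t) gives 0.6(6.5+t) = t, so 0.40·t = 0.6×6.5.
t* = 0.6×6.5/0.40 = 9.75 min.

9.75 min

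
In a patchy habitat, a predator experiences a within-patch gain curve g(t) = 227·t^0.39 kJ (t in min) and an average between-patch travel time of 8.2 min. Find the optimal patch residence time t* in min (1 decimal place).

By the marginal value theorem, leave when the instantaneous gain rate g'(t) equals the habitat-wide average g(t)/(T + t).
g'(t) = 0.39·227·t^-0.61. Setting 0.39·227·t^-0.61 = 227·t^0.39/(8.2+t) gives 0.39(8.2+t) = t, so 0.61·t = 0.39×8.2.
t* = 0.39×8.2/0.61 = 5.243 min.

5.2 min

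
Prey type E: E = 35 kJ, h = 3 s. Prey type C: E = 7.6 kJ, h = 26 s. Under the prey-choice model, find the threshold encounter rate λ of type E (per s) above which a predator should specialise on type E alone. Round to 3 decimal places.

0.009 per s

Drop type C once their profitability E₂/h₂ falls below the rate achievable on type E alone: E₂/h₂ = λE₁/(1 + λh₁).
Solve for λ: λE₁h₂ = E₂(1 + λh₁) → λ(E₁h₂ − E₂h₁) = E₂ → λ = E₂/(E₁h₂ − E₂h₁).
λ = 7.6/(35×26 − 7.6×3) = 7.6/887.2 = 0.008566 per s.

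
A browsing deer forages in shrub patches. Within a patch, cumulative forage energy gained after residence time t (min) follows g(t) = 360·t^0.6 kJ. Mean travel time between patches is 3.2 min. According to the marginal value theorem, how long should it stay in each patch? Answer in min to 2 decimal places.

4.80 min

By the marginal value theorem, leave when the instantaneous gain rate g'(t) equals the habitat-wide average g(t)/(T + t).
g'(t) = 0.6·360·t^-0.4. Setting 0.6·360·t^-0.4 = 360·t^0.6/(3.2+t) gives 0.6(3.2+t) = t, so 0.40·t = 0.6×3.2.
t* = 0.6×3.2/0.40 = 4.8 min.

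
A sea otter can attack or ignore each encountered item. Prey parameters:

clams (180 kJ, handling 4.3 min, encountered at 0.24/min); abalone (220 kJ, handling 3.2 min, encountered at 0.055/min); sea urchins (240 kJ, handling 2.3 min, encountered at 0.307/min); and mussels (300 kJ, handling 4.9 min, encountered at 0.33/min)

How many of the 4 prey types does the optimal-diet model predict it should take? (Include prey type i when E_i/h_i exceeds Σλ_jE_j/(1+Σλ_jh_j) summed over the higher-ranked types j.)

Rank by E/h (kJ/min): sea urchins 104, abalone 68.8, mussels 61.2, clams 41.9. Include each in turn until the next type's E/h falls below the running intake rate.
Rate on top 1: 43.19. abalone: 68.8 > 43.19 → include.
Rate on top 2: 45.58. mussels: 61.2 > 45.58 → include.
Rate on top 3: 52.81. clams: 41.9 < 52.81 → exclude; stop.
Optimal diet: sea urchins, abalone, mussels — 3 of 4 types.

3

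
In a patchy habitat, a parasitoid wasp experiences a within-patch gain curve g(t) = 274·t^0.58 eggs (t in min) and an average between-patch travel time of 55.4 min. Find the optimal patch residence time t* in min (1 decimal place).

76.5 min

Optimal t* satisfies g'(t*) = g(t*)/(T + t*).
g'(t) = 0.58·274·t^-0.42. Setting 0.58·274·t^-0.42 = 274·t^0.58/(55.4+t) gives 0.58(55.4+t) = t, so 0.42·t = 0.58×55.4.
t* = 0.58×55.4/0.42 = 76.5 min.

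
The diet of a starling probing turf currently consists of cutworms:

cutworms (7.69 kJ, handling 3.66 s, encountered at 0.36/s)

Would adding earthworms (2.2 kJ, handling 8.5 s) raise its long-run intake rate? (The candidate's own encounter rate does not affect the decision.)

No

On cutworms alone, R = ΣλE/(1+Σλh) = 2.768/2.318 = 1.195 kJ/s.
earthworms: E/h = 2.2/8.5 = 0.2588 kJ/s.
0.2588 < 1.195, so adding earthworms would lower the average — exclude it.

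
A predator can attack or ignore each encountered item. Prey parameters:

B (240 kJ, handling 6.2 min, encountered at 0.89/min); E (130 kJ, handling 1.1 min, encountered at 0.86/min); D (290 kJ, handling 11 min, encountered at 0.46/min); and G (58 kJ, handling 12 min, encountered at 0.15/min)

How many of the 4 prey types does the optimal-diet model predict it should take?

1

Profitabilities (E/h, kJ/min): E 118, B 38.7, D 26.4, G 4.83. Add prey in this order while the next type's profitability exceeds the intake rate on those already taken.
Rate on top 1: 57.45. B: 38.7 < 57.45 → exclude; stop.
Optimal diet: E — 1 of 4 types.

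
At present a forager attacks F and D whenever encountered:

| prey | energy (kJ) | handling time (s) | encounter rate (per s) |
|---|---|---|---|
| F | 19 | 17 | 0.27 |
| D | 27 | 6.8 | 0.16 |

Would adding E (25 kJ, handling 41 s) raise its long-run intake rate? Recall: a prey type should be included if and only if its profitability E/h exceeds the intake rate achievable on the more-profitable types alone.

On F and D alone, R = ΣλE/(1+Σλh) = 9.45/6.678 = 1.415 kJ/s.
Profitability of E: 25/41 = 0.6098 kJ/s.
Since 0.6098 < R, time spent handling E is better spent searching.

No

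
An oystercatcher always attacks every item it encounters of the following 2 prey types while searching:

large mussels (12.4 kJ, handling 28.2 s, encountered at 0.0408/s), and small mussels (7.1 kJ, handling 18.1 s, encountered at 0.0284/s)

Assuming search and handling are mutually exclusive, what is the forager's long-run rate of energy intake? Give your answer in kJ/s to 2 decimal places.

0.27 kJ/s

Energy encountered per unit search time: 0.0408×12.4 + 0.0284×7.1 = 0.7076 kJ/s.
Handling time per unit search time: 0.0408×28.2 + 0.0284×18.1 = 1.665.
Rate = 0.7076/(1 + 1.665) = 0.2655 kJ/s.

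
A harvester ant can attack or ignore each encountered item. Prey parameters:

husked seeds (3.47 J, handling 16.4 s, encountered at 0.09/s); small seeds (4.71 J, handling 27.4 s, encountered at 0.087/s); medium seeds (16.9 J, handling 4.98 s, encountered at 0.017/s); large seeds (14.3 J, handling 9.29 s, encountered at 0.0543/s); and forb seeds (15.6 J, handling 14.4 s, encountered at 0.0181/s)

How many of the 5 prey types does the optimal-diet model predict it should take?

3

Rank by E/h (J/s): medium seeds 3.39, large seeds 1.54, forb seeds 1.08, husked seeds 0.212, small seeds 0.172. Include each in turn until the next type's E/h falls below the running intake rate.
Rate on top 1: 0.2649. large seeds: 1.54 > 0.2649 → include.
Rate on top 2: 0.6694. forb seeds: 1.08 > 0.6694 → include.
Rate on top 3: 0.7277. husked seeds: 0.212 < 0.7277 → exclude; stop.
Optimal diet: medium seeds, large seeds, forb seeds — 3 of 5 types.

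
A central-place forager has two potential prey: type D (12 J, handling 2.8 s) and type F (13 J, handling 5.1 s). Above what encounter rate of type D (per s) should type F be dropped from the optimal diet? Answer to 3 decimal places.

0.524 per s

The zero-one rule: include type F iff E₂/h₂ > λE₁/(1+λh₁). Equality gives the switch point.
λE₁h₂ = E₂ + λE₂h₁ ⇒ λ = E₂/(E₁h₂ − E₂h₁) = 13/(61.2 − 36.4) = 0.5242 per s.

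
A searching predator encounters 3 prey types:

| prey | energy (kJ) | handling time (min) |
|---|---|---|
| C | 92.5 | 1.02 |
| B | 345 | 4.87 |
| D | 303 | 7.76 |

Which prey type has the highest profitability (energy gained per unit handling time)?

C

In descending order of E/h:
C: 92.5/1.02 = 90.7 kJ/min
B: 345/4.87 = 70.8 kJ/min
D: 303/7.76 = 39 kJ/min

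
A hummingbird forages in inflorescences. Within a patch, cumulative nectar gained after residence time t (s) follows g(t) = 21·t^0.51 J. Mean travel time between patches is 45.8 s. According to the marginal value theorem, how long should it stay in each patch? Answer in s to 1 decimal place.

Maximise g(t)/(T+t): set derivative to zero → g'(t)(T+t) = g(t).
g'(t) = 0.51·21·t^-0.49. Setting 0.51·21·t^-0.49 = 21·t^0.51/(45.8+t) gives 0.51(45.8+t) = t, so 0.49·t = 0.51×45.8.
t* = 0.51×45.8/0.49 = 47.67 s.

47.7 s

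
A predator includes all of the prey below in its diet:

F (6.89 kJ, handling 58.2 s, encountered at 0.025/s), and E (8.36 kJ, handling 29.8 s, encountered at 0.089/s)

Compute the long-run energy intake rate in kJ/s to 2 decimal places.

R = Σλ_iE_i / (1 + Σλ_ih_i)
Numerator: 0.025×6.89 + 0.089×8.36 = 0.9163
Denominator: 1 + 0.025×58.2 + 0.089×29.8 = 5.107
R = 0.9163/5.107 = 0.1794 kJ/s

0.18 kJ/s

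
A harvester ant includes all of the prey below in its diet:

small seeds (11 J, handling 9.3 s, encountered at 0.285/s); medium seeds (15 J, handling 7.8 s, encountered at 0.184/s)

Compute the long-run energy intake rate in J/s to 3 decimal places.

1.159 J/s

R = Σλ_iE_i / (1 + Σλ_ih_i)
Numerator: 0.285×11 + 0.184×15 = 5.895
Denominator: 1 + 0.285×9.3 + 0.184×7.8 = 5.086
R = 5.895/5.086 = 1.159 J/s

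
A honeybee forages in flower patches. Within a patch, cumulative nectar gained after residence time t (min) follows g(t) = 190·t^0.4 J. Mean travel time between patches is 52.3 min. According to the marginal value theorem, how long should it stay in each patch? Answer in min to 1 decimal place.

By the marginal value theorem, leave when the instantaneous gain rate g'(t) equals the habitat-wide average g(t)/(T + t).
g'(t) = 0.4·190·t^-0.6. Setting 0.4·190·t^-0.6 = 190·t^0.4/(52.3+t) gives 0.4(52.3+t) = t, so 0.60·t = 0.4×52.3.
t* = 0.4×52.3/0.60 = 34.87 min.

34.9 min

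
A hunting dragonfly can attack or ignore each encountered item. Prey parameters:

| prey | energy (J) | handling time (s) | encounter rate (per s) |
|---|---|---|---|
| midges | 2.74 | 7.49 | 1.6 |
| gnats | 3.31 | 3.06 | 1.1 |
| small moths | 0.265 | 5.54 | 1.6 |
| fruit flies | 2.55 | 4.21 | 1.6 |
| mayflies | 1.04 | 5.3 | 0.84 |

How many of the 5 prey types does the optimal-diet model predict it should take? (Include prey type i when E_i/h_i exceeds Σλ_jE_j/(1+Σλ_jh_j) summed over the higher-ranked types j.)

1

Profitabilities (E/h, J/s): gnats 1.08, fruit flies 0.606, midges 0.366, mayflies 0.196, small moths 0.0478. Add prey in this order while the next type's profitability exceeds the intake rate on those already taken.
Rate on top 1: 0.8339. fruit flies: 0.606 < 0.8339 → exclude; stop.
Optimal diet: gnats — 1 of 5 types.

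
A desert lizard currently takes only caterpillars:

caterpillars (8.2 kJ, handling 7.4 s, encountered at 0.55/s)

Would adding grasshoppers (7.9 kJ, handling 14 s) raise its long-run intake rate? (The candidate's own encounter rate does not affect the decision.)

No

On caterpillars alone, R = ΣλE/(1+Σλh) = 4.51/5.07 = 0.8895 kJ/s.
grasshoppers: E/h = 7.9/14 = 0.5643 kJ/s.
0.5643 < 0.8895, so adding grasshoppers would lower the average — exclude it.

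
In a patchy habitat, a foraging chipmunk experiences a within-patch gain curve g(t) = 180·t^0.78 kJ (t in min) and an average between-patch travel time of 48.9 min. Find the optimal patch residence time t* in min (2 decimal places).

173.37 min

Maximise g(t)/(T+t): set derivative to zero → g'(t)(T+t) = g(t).
g'(t) = 0.78·180·t^-0.22. Setting 0.78·180·t^-0.22 = 180·t^0.78/(48.9+t) gives 0.78(48.9+t) = t, so 0.22·t = 0.78×48.9.
t* = 0.78×48.9/0.22 = 173.4 min.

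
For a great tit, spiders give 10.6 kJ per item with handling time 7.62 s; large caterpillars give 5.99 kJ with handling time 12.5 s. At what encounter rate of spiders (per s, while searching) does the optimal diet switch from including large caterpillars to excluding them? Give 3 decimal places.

0.069 per s

At the threshold, the rate on spiders alone equals the profitability of large caterpillars: λ·10.6/(1 + λ·7.62) = 5.99/12.5 = 0.4792.
Rearranging, λ(10.6 − 0.4792×7.62) = 0.4792, so λ = 0.4792/6.948 = 0.06896 per s.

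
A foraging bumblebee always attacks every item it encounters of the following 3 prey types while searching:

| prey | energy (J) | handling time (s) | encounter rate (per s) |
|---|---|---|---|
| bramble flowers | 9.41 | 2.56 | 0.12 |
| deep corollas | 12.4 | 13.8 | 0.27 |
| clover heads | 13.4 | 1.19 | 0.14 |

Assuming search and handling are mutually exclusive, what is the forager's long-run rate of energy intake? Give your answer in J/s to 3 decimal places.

1.222 J/s

Energy encountered per unit search time: 0.12×9.41 + 0.27×12.4 + 0.14×13.4 = 6.353 J/s.
Handling time per unit search time: 0.12×2.56 + 0.27×13.8 + 0.14×1.19 = 4.2.
Rate = 6.353/(1 + 4.2) = 1.222 J/s.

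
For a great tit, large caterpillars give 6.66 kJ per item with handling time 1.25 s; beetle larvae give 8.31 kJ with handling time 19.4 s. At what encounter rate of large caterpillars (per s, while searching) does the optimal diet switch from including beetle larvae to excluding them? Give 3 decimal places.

The zero-one rule: include beetle larvae iff E₂/h₂ > λE₁/(1+λh₁). Equality gives the switch point.
λE₁h₂ = E₂ + λE₂h₁ ⇒ λ = E₂/(E₁h₂ − E₂h₁) = 8.31/(129.2 − 10.39) = 0.06994 per s.

0.070 per s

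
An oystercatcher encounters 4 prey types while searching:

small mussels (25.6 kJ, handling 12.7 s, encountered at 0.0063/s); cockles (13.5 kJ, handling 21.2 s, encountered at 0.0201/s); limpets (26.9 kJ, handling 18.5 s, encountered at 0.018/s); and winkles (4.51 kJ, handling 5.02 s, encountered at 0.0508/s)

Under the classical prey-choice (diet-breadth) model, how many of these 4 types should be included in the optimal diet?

Rank by E/h (kJ/s): small mussels 2.02, limpets 1.45, winkles 0.898, cockles 0.637. Include each in turn until the next type's E/h falls below the running intake rate.
Rate on top 1: 0.1493. limpets: 1.45 > 0.1493 → include.
Rate on top 2: 0.4568. winkles: 0.898 > 0.4568 → include.
Rate on top 3: 0.5243. cockles: 0.637 > 0.5243 → include.
Optimal diet: small mussels, limpets, winkles, cockles — 4 of 4 types.

4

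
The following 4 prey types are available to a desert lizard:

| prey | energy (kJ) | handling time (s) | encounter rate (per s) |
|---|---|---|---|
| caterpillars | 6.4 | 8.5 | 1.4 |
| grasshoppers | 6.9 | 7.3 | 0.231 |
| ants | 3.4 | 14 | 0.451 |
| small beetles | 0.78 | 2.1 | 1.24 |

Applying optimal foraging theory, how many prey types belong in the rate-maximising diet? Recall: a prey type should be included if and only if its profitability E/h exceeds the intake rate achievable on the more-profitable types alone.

2

Profitabilities (E/h, kJ/s): grasshoppers 0.945, caterpillars 0.753, small beetles 0.371, ants 0.243. Add prey in this order while the next type's profitability exceeds the intake rate on those already taken.
Rate on top 1: 0.5933. caterpillars: 0.753 > 0.5933 → include.
Rate on top 2: 0.7235. small beetles: 0.371 < 0.7235 → exclude; stop.
Optimal diet: grasshoppers, caterpillars — 2 of 4 types.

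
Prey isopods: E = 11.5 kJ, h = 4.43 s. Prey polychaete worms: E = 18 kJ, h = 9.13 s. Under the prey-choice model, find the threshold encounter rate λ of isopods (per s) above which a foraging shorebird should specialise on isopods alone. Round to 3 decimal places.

The zero-one rule: include polychaete worms iff E₂/h₂ > λE₁/(1+λh₁). Equality gives the switch point.
λE₁h₂ = E₂ + λE₂h₁ ⇒ λ = E₂/(E₁h₂ − E₂h₁) = 18/(105 − 79.74) = 0.7127 per s.

0.713 per s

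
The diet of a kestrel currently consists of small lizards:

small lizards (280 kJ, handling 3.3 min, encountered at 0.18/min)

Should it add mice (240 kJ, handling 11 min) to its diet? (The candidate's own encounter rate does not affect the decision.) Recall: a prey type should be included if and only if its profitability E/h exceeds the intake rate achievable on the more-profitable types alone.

No

On small lizards alone, R = ΣλE/(1+Σλh) = 50.4/1.594 = 31.62 kJ/min.
Profitability of mice: 240/11 = 21.82 kJ/min.
Since 21.82 < R, time spent handling mice is better spent searching.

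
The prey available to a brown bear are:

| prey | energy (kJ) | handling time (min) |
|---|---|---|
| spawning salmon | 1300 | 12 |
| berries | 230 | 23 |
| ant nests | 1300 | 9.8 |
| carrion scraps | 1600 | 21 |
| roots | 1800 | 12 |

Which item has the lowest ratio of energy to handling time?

berries

In descending order of E/h:
roots: 1800/12 = 150 kJ/min
ant nests: 1300/9.8 = 133 kJ/min
spawning salmon: 1300/12 = 108 kJ/min
carrion scraps: 1600/21 = 76.2 kJ/min
berries: 230/23 = 10 kJ/min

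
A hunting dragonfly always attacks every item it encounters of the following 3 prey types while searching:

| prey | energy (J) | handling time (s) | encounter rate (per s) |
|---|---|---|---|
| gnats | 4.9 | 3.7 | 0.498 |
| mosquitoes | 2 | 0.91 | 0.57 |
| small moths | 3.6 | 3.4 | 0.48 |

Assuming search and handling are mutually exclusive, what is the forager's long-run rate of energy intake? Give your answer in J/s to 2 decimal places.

Energy encountered per unit search time: 0.498×4.9 + 0.57×2 + 0.48×3.6 = 5.308 J/s.
Handling time per unit search time: 0.498×3.7 + 0.57×0.91 + 0.48×3.4 = 3.993.
Rate = 5.308/(1 + 3.993) = 1.063 J/s.

1.06 J/s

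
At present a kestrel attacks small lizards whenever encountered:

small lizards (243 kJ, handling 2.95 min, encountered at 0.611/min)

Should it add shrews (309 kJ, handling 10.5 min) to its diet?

No

On small lizards alone, R = ΣλE/(1+Σλh) = 148.5/2.802 = 52.98 kJ/min.
shrews: E/h = 309/10.5 = 29.43 kJ/min.
29.43 < 52.98, so adding shrews would lower the average — exclude it.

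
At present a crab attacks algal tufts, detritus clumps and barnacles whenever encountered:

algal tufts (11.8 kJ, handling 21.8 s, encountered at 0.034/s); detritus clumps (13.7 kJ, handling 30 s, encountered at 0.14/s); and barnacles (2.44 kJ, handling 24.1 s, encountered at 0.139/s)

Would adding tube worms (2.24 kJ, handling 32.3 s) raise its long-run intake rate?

No

On algal tufts, detritus clumps and barnacles alone, R = ΣλE/(1+Σλh) = 2.658/9.291 = 0.2861 kJ/s.
tube worms: E/h = 2.24/32.3 = 0.06935 kJ/s.
Since 0.06935 < R, time spent handling tube worms is better spent searching.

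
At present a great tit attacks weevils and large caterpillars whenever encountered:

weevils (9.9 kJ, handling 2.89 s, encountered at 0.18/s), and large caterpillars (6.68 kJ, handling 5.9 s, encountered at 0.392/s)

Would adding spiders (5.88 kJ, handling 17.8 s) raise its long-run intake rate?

Intake rate on the current diet: R = (0.18×9.9 + 0.392×6.68) / (1 + 0.18×2.89 + 0.392×5.9) = 4.401/3.833 = 1.148 kJ/s.
spiders: E/h = 5.88/17.8 = 0.3303 kJ/s.
0.3303 < 1.148, so adding spiders would lower the average — exclude it.

No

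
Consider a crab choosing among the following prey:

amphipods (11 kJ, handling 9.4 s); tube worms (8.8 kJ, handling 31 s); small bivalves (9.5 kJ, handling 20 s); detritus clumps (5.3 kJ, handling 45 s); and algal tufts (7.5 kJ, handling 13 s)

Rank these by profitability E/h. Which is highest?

Profitability E/h (kJ/s): amphipods = 11/9.4 = 1.17, tube worms = 8.8/31 = 0.284, small bivalves = 9.5/20 = 0.475, detritus clumps = 5.3/45 = 0.118, algal tufts = 7.5/13 = 0.577.
Ranked: amphipods > algal tufts > small bivalves > tube worms > detritus clumps.

amphipods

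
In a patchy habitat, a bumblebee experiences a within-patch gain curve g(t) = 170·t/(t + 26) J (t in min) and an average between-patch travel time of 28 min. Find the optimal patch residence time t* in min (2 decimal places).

By the marginal value theorem, leave when the instantaneous gain rate g'(t) equals the habitat-wide average g(t)/(T + t).
g'(t) = 170·26/(t + 26)². Setting 170·26/(t+26)² = 170t/[(t+26)(28+t)] gives 26(28+t) = t(t+26), so t² = 26×28 = 728.
t* = √728 = 26.98 min.

26.98 min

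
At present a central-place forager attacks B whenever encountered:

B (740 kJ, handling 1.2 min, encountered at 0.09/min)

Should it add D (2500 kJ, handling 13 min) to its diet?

Current rate: (0.09×740)/(1 + 0.09×1.2) = 60.11 kJ/min.
D: E/h = 2500/13 = 192.3 kJ/min.
192.3 > 60.11, so adding D raises the average — include it.

Yes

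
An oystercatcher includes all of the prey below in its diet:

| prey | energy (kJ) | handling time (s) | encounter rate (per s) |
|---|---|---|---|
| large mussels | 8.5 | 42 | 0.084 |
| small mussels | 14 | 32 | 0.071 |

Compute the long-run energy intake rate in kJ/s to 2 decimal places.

0.25 kJ/s

R = (0.084×8.5 + 0.071×14) / (1 + 0.084×42 + 0.071×32) = 1.708/6.8 = 0.2512 kJ/s.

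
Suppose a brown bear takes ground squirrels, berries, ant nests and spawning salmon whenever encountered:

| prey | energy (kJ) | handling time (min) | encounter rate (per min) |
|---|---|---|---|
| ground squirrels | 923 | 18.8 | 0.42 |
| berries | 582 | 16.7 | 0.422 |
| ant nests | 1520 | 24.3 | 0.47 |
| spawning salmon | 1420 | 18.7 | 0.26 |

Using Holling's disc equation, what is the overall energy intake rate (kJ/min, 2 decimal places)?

R = (0.42×923 + 0.422×582 + 0.47×1520 + 0.26×1420) / (1 + 0.42×18.8 + 0.422×16.7 + 0.47×24.3 + 0.26×18.7) = 1717/32.23 = 53.28 kJ/min.

53.28 kJ/min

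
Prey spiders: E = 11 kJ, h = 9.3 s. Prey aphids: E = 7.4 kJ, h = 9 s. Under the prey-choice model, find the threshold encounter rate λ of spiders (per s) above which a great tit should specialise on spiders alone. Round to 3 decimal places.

At the threshold, the rate on spiders alone equals the profitability of aphids: λ·11/(1 + λ·9.3) = 7.4/9 = 0.8222.
Rearranging, λ(11 − 0.8222×9.3) = 0.8222, so λ = 0.8222/3.353 = 0.2452 per s.

0.245 per s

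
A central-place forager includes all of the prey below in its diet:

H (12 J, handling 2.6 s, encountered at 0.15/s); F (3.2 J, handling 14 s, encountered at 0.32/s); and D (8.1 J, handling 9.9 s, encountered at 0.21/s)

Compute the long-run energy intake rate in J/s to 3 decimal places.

0.569 J/s

R = (0.15×12 + 0.32×3.2 + 0.21×8.1) / (1 + 0.15×2.6 + 0.32×14 + 0.21×9.9) = 4.525/7.949 = 0.5693 J/s.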